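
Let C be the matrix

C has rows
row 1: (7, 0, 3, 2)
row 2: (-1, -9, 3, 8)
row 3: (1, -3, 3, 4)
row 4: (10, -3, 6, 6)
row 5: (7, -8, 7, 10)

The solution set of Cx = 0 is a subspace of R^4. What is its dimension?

Row reduce to echelon form.
R2 ← R2 + (1/7)·R1: [0, -9, 24/7, 58/7]
R3 ← R3 − (1/7)·R1: [0, -3, 18/7, 26/7]
R4 ← R4 − (10/7)·R1: [0, -3, 12/7, 22/7]
R5 ← R5 − R1: [0, -8, 4, 8]
R3 ← R3 − (1/3)·R2: [0, 0, 10/7, 20/21]
R4 ← R4 − (1/3)·R2: [0, 0, 4/7, 8/21]
R5 ← R5 − (8/9)·R2: [0, 0, 20/21, 40/63]
R4 ← R4 − (2/5)·R3: [0, 0, 0, 0]
R5 ← R5 − (2/3)·R3: [0, 0, 0, 0]
3 nonzero rows, so rank(C) = 3.
C has 4 columns; by rank–nullity, nullity = 4 − 3 = 1.

1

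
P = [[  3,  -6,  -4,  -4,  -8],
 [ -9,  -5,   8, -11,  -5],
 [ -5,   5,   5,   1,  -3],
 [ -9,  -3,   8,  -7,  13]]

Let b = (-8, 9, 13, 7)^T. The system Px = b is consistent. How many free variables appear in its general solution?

Row reduce the augmented matrix [P | b].
R2 ← R2 + (3)·R1: [0, -23, -4, -23, -29, -15]
R3 ← R3 + (5/3)·R1: [0, -5, -5/3, -17/3, -49/3, -1/3]
R4 ← R4 + (3)·R1: [0, -21, -4, -19, -11, -17]
R3 ← R3 − (5/23)·R2: [0, 0, -55/69, -2/3, -692/69, 202/69]
R4 ← R4 − (21/23)·R2: [0, 0, -8/23, 2, 356/23, -76/23]
R4 ← R4 − (24/55)·R3: [0, 0, 0, 126/55, 1092/55, -252/55]
The echelon form has 4 nonzero rows, and every pivot lies in the first 5 columns, so rank(P) = rank([P|b]) = 4.
The system is consistent.
Free variables = (unknowns) − (rank) = 5 − 4 = 1.

1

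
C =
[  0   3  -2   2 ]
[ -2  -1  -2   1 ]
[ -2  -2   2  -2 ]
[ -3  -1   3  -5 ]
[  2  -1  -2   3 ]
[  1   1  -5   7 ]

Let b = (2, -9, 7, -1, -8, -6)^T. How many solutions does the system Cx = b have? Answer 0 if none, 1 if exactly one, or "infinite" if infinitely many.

0

Row reduce the augmented matrix [C | b].
Swap R1 ↔ R2
R3 ← R3 − R1: [0, -1, 4, -3, 16]
R4 ← R4 − (3/2)·R1: [0, 1/2, 6, -13/2, 25/2]
R5 ← R5 + R1: [0, -2, -4, 4, -17]
R6 ← R6 + (1/2)·R1: [0, 1/2, -6, 15/2, -21/2]
R3 ← R3 + (1/3)·R2: [0, 0, 10/3, -7/3, 50/3]
R4 ← R4 − (1/6)·R2: [0, 0, 19/3, -41/6, 73/6]
R5 ← R5 + (2/3)·R2: [0, 0, -16/3, 16/3, -47/3]
R6 ← R6 − (1/6)·R2: [0, 0, -17/3, 43/6, -65/6]
R4 ← R4 − (19/10)·R3: [0, 0, 0, -12/5, -39/2]
R5 ← R5 + (8/5)·R3: [0, 0, 0, 8/5, 11]
R6 ← R6 + (17/10)·R3: [0, 0, 0, 16/5, 35/2]
R5 ← R5 + (2/3)·R4: [0, 0, 0, 0, -2]
R6 ← R6 + (4/3)·R4: [0, 0, 0, 0, -17/2]
R6 ← R6 − (17/4)·R5: [0, 0, 0, 0, 0]
The echelon form has 5 nonzero rows; the last pivot sits in the augmented column, so rank(C) = 4 but rank([C|b]) = 5.
Since the ranks differ, the system is inconsistent.
It has no solutions.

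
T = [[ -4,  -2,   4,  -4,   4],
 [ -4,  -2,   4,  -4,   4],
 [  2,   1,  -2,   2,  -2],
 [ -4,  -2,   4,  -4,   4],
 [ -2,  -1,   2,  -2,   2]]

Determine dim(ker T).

Row reduce to echelon form.
R2 ← R2 − R1: [0, 0, 0, 0, 0]
R3 ← R3 + (1/2)·R1: [0, 0, 0, 0, 0]
R4 ← R4 − R1: [0, 0, 0, 0, 0]
R5 ← R5 − (1/2)·R1: [0, 0, 0, 0, 0]
1 nonzero row, so rank(T) = 1.
T has 5 columns; by rank–nullity, nullity = 5 − 1 = 4.

4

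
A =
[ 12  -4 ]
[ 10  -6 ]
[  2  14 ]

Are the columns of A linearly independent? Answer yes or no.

yes

Row reduce A to echelon form.
R2 ← R2 − (5/6)·R1: [0, -8/3]
R3 ← R3 − (1/6)·R1: [0, 44/3]
R3 ← R3 + (11/2)·R2: [0, 0]
2 pivots among 2 columns.
Every column is a pivot column, so the columns are linearly independent.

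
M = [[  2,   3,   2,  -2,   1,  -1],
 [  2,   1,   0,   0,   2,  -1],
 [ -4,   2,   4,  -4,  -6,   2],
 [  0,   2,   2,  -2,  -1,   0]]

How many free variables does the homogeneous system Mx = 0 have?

4

Row reduce to echelon form.
R2 ← R2 − R1: [0, -2, -2, 2, 1, 0]
R3 ← R3 + (2)·R1: [0, 8, 8, -8, -4, 0]
R3 ← R3 + (4)·R2: [0, 0, 0, 0, 0, 0]
R4 ← R4 + R2: [0, 0, 0, 0, 0, 0]
2 nonzero rows, so rank(M) = 2.
M has 6 columns; by rank–nullity, nullity = 6 − 2 = 4.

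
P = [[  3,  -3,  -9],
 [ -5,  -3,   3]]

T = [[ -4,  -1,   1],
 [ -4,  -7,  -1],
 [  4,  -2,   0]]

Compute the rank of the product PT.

First compute PT:
[[-36,  36,   6],
 [ 44,  20,  -2]]
Now row reduce the product.
R2 ← R2 + (11/9)·R1: [0, 64, 16/3]
2 nonzero rows, so rank(PT) = 2.

2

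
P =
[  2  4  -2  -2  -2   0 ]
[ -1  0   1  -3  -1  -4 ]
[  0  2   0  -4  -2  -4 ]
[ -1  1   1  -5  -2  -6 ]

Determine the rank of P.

Row reduce to echelon form.
R2 ← R2 + (1/2)·R1: [0, 2, 0, -4, -2, -4]
R4 ← R4 + (1/2)·R1: [0, 3, 0, -6, -3, -6]
R3 ← R3 − R2: [0, 0, 0, 0, 0, 0]
R4 ← R4 − (3/2)·R2: [0, 0, 0, 0, 0, 0]
Echelon form has 2 nonzero rows, so rank(P) = 2.

2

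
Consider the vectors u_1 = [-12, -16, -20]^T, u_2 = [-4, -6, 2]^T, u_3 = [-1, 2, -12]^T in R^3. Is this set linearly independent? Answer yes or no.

Form the matrix with these vectors as rows and row reduce.
R2 ← R2 − (1/3)·R1: [0, -2/3, 26/3]
R3 ← R3 − (1/12)·R1: [0, 10/3, -31/3]
R3 ← R3 + (5)·R2: [0, 0, 33]
3 nonzero rows, so the 3 vectors span a space of dimension 3.
Since 3 = 3, the vectors are linearly independent.

yes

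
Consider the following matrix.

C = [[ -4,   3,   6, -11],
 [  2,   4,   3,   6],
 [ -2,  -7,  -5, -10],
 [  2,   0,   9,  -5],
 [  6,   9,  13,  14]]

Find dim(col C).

Row reduce to echelon form.
R2 ← R2 + (1/2)·R1: [0, 11/2, 6, 1/2]
R3 ← R3 − (1/2)·R1: [0, -17/2, -8, -9/2]
R4 ← R4 + (1/2)·R1: [0, 3/2, 12, -21/2]
R5 ← R5 + (3/2)·R1: [0, 27/2, 22, -5/2]
R3 ← R3 + (17/11)·R2: [0, 0, 14/11, -41/11]
R4 ← R4 − (3/11)·R2: [0, 0, 114/11, -117/11]
R5 ← R5 − (27/11)·R2: [0, 0, 80/11, -41/11]
R4 ← R4 − (57/7)·R3: [0, 0, 0, 138/7]
R5 ← R5 − (40/7)·R3: [0, 0, 0, 123/7]
R5 ← R5 − (41/46)·R4: [0, 0, 0, 0]
Echelon form has 4 nonzero rows, so rank(C) = 4.
The column space has dimension equal to the rank: 4.

4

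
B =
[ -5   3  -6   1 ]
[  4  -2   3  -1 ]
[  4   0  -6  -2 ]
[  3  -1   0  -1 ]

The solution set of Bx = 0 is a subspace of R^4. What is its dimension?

Row reduce to echelon form.
R2 ← R2 + (4/5)·R1: [0, 2/5, -9/5, -1/5]
R3 ← R3 + (4/5)·R1: [0, 12/5, -54/5, -6/5]
R4 ← R4 + (3/5)·R1: [0, 4/5, -18/5, -2/5]
R3 ← R3 − (6)·R2: [0, 0, 0, 0]
R4 ← R4 − (2)·R2: [0, 0, 0, 0]
2 nonzero rows, so rank(B) = 2.
B has 4 columns; by rank–nullity, nullity = 4 − 2 = 2.

2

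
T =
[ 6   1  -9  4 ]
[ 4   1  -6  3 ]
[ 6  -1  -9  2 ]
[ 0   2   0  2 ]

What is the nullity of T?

Row reduce to echelon form.
R2 ← R2 − (2/3)·R1: [0, 1/3, 0, 1/3]
R3 ← R3 − R1: [0, -2, 0, -2]
R3 ← R3 + (6)·R2: [0, 0, 0, 0]
R4 ← R4 − (6)·R2: [0, 0, 0, 0]
2 nonzero rows, so rank(T) = 2.
T has 4 columns; by rank–nullity, nullity = 4 − 2 = 2.

2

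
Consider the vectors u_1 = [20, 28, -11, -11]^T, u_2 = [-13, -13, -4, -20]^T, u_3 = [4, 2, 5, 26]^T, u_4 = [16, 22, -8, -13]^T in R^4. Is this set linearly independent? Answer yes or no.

yes

Form the matrix with these vectors as rows and row reduce.
R2 ← R2 + (13/20)·R1: [0, 26/5, -223/20, -543/20]
R3 ← R3 − (1/5)·R1: [0, -18/5, 36/5, 141/5]
R4 ← R4 − (4/5)·R1: [0, -2/5, 4/5, -21/5]
R3 ← R3 + (9/13)·R2: [0, 0, -27/52, 489/52]
R4 ← R4 + (1/13)·R2: [0, 0, -3/52, -327/52]
R4 ← R4 − (1/9)·R3: [0, 0, 0, -22/3]
4 nonzero rows, so the 4 vectors span a space of dimension 4.
Since 4 = 4, the vectors are linearly independent.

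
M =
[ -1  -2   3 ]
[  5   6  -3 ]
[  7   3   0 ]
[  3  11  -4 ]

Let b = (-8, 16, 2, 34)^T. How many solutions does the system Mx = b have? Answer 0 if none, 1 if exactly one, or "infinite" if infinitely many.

1

Row reduce the augmented matrix [M | b].
R2 ← R2 + (5)·R1: [0, -4, 12, -24]
R3 ← R3 + (7)·R1: [0, -11, 21, -54]
R4 ← R4 + (3)·R1: [0, 5, 5, 10]
R3 ← R3 − (11/4)·R2: [0, 0, -12, 12]
R4 ← R4 + (5/4)·R2: [0, 0, 20, -20]
R4 ← R4 + (5/3)·R3: [0, 0, 0, 0]
The echelon form has 3 nonzero rows, and every pivot lies in the first 3 columns, so rank(M) = rank([M|b]) = 3.
The system is consistent.
rank = 3 = number of unknowns, so the solution is unique.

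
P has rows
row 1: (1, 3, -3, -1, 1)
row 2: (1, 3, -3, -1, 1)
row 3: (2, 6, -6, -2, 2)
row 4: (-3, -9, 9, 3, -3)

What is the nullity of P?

4

Row reduce to echelon form.
R2 ← R2 − R1: [0, 0, 0, 0, 0]
R3 ← R3 − (2)·R1: [0, 0, 0, 0, 0]
R4 ← R4 + (3)·R1: [0, 0, 0, 0, 0]
1 nonzero row, so rank(P) = 1.
P has 5 columns; by rank–nullity, nullity = 5 − 1 = 4.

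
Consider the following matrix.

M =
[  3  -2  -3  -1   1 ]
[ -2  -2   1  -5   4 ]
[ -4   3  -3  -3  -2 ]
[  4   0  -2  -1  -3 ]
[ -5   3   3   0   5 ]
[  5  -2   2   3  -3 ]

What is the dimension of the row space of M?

Row reduce to echelon form.
R2 ← R2 + (2/3)·R1: [0, -10/3, -1, -17/3, 14/3]
R3 ← R3 + (4/3)·R1: [0, 1/3, -7, -13/3, -2/3]
R4 ← R4 − (4/3)·R1: [0, 8/3, 2, 1/3, -13/3]
R5 ← R5 + (5/3)·R1: [0, -1/3, -2, -5/3, 20/3]
R6 ← R6 − (5/3)·R1: [0, 4/3, 7, 14/3, -14/3]
R3 ← R3 + (1/10)·R2: [0, 0, -71/10, -49/10, -1/5]
R4 ← R4 + (4/5)·R2: [0, 0, 6/5, -21/5, -3/5]
R5 ← R5 − (1/10)·R2: [0, 0, -19/10, -11/10, 31/5]
R6 ← R6 + (2/5)·R2: [0, 0, 33/5, 12/5, -14/5]
R4 ← R4 + (12/71)·R3: [0, 0, 0, -357/71, -45/71]
R5 ← R5 − (19/71)·R3: [0, 0, 0, 15/71, 444/71]
R6 ← R6 + (66/71)·R3: [0, 0, 0, -153/71, -212/71]
R5 ← R5 + (5/119)·R4: [0, 0, 0, 0, 741/119]
R6 ← R6 − (3/7)·R4: [0, 0, 0, 0, -19/7]
R6 ← R6 + (17/39)·R5: [0, 0, 0, 0, 0]
Echelon form has 5 nonzero rows, so rank(M) = 5.
The row space has dimension equal to the rank: 5.

5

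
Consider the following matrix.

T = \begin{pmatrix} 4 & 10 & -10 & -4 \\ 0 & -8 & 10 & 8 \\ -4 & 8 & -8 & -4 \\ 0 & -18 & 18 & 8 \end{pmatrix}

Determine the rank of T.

Row reduce to echelon form.
R3 ← R3 + R1: [0, 18, -18, -8]
R3 ← R3 + (9/4)·R2: [0, 0, 9/2, 10]
R4 ← R4 − (9/4)·R2: [0, 0, -9/2, -10]
R4 ← R4 + R3: [0, 0, 0, 0]
Echelon form has 3 nonzero rows, so rank(T) = 3.

3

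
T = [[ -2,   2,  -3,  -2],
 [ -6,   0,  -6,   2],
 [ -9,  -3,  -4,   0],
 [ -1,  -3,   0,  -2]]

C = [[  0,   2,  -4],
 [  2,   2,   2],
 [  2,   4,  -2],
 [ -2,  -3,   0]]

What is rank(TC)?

First compute TC:
[[  2,  -6,  18],
 [-16, -42,  36],
 [-14, -40,  38],
 [ -2,  -2,  -2]]
Now row reduce the product.
R2 ← R2 + (8)·R1: [0, -90, 180]
R3 ← R3 + (7)·R1: [0, -82, 164]
R4 ← R4 + R1: [0, -8, 16]
R3 ← R3 − (41/45)·R2: [0, 0, 0]
R4 ← R4 − (4/45)·R2: [0, 0, 0]
2 nonzero rows, so rank(TC) = 2.

2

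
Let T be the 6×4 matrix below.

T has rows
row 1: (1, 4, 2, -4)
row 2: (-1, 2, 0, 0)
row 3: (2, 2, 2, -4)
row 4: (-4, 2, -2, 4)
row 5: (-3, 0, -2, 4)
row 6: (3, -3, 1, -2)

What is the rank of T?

2

Row reduce to echelon form.
R2 ← R2 + R1: [0, 6, 2, -4]
R3 ← R3 − (2)·R1: [0, -6, -2, 4]
R4 ← R4 + (4)·R1: [0, 18, 6, -12]
R5 ← R5 + (3)·R1: [0, 12, 4, -8]
R6 ← R6 − (3)·R1: [0, -15, -5, 10]
R3 ← R3 + R2: [0, 0, 0, 0]
R4 ← R4 − (3)·R2: [0, 0, 0, 0]
R5 ← R5 − (2)·R2: [0, 0, 0, 0]
R6 ← R6 + (5/2)·R2: [0, 0, 0, 0]
Echelon form has 2 nonzero rows, so rank(T) = 2.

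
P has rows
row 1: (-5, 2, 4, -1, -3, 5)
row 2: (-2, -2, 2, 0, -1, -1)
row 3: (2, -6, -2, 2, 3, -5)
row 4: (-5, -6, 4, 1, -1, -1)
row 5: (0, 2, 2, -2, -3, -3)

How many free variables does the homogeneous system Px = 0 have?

3

Row reduce to echelon form.
R2 ← R2 − (2/5)·R1: [0, -14/5, 2/5, 2/5, 1/5, -3]
R3 ← R3 + (2/5)·R1: [0, -26/5, -2/5, 8/5, 9/5, -3]
R4 ← R4 − R1: [0, -8, 0, 2, 2, -6]
R3 ← R3 − (13/7)·R2: [0, 0, -8/7, 6/7, 10/7, 18/7]
R4 ← R4 − (20/7)·R2: [0, 0, -8/7, 6/7, 10/7, 18/7]
R5 ← R5 + (5/7)·R2: [0, 0, 16/7, -12/7, -20/7, -36/7]
R4 ← R4 − R3: [0, 0, 0, 0, 0, 0]
R5 ← R5 + (2)·R3: [0, 0, 0, 0, 0, 0]
3 nonzero rows, so rank(P) = 3.
P has 6 columns; by rank–nullity, nullity = 6 − 3 = 3.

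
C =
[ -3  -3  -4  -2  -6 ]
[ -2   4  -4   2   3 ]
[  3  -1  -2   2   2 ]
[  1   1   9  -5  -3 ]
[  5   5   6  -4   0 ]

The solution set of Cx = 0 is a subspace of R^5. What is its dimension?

1

Row reduce to echelon form.
R2 ← R2 − (2/3)·R1: [0, 6, -4/3, 10/3, 7]
R3 ← R3 + R1: [0, -4, -6, 0, -4]
R4 ← R4 + (1/3)·R1: [0, 0, 23/3, -17/3, -5]
R5 ← R5 + (5/3)·R1: [0, 0, -2/3, -22/3, -10]
R3 ← R3 + (2/3)·R2: [0, 0, -62/9, 20/9, 2/3]
R4 ← R4 + (69/62)·R3: [0, 0, 0, -99/31, -132/31]
R5 ← R5 − (3/31)·R3: [0, 0, 0, -234/31, -312/31]
R5 ← R5 − (26/11)·R4: [0, 0, 0, 0, 0]
4 nonzero rows, so rank(C) = 4.
C has 5 columns; by rank–nullity, nullity = 5 − 4 = 1.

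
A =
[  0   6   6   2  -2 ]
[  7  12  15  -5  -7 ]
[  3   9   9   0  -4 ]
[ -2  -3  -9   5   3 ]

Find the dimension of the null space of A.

2

Row reduce to echelon form.
Swap R1 ↔ R2
R3 ← R3 − (3/7)·R1: [0, 27/7, 18/7, 15/7, -1]
R4 ← R4 + (2/7)·R1: [0, 3/7, -33/7, 25/7, 1]
R3 ← R3 − (9/14)·R2: [0, 0, -9/7, 6/7, 2/7]
R4 ← R4 − (1/14)·R2: [0, 0, -36/7, 24/7, 8/7]
R4 ← R4 − (4)·R3: [0, 0, 0, 0, 0]
3 nonzero rows, so rank(A) = 3.
A has 5 columns; by rank–nullity, nullity = 5 − 3 = 2.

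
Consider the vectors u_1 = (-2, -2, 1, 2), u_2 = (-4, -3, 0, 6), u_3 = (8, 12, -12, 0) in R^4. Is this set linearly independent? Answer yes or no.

no

Form the matrix with these vectors as rows and row reduce.
R2 ← R2 − (2)·R1: [0, 1, -2, 2]
R3 ← R3 + (4)·R1: [0, 4, -8, 8]
R3 ← R3 − (4)·R2: [0, 0, 0, 0]
2 nonzero rows, so the 3 vectors span a space of dimension 2.
Since 2 < 3, the vectors are linearly dependent.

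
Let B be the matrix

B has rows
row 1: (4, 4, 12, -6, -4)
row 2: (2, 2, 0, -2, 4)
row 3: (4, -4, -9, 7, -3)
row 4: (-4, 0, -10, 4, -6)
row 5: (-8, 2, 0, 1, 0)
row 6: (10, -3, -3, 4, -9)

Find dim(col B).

5

Row reduce to echelon form.
R2 ← R2 − (1/2)·R1: [0, 0, -6, 1, 6]
R3 ← R3 − R1: [0, -8, -21, 13, 1]
R4 ← R4 + R1: [0, 4, 2, -2, -10]
R5 ← R5 + (2)·R1: [0, 10, 24, -11, -8]
R6 ← R6 − (5/2)·R1: [0, -13, -33, 19, 1]
Swap R2 ↔ R3
R4 ← R4 + (1/2)·R2: [0, 0, -17/2, 9/2, -19/2]
R5 ← R5 + (5/4)·R2: [0, 0, -9/4, 21/4, -27/4]
R6 ← R6 − (13/8)·R2: [0, 0, 9/8, -17/8, -5/8]
R4 ← R4 − (17/12)·R3: [0, 0, 0, 37/12, -18]
R5 ← R5 − (3/8)·R3: [0, 0, 0, 39/8, -9]
R6 ← R6 + (3/16)·R3: [0, 0, 0, -31/16, 1/2]
R5 ← R5 − (117/74)·R4: [0, 0, 0, 0, 720/37]
R6 ← R6 + (93/148)·R4: [0, 0, 0, 0, -400/37]
R6 ← R6 + (5/9)·R5: [0, 0, 0, 0, 0]
Echelon form has 5 nonzero rows, so rank(B) = 5.
The column space has dimension equal to the rank: 5.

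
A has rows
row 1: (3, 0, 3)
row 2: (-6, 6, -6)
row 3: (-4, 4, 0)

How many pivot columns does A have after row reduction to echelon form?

3

Row reduce to echelon form.
R2 ← R2 + (2)·R1: [0, 6, 0]
R3 ← R3 + (4/3)·R1: [0, 4, 4]
R3 ← R3 − (2/3)·R2: [0, 0, 4]
Echelon form has 3 nonzero rows, so rank(A) = 3.
Each nonzero row contributes one pivot column: 3 pivot columns.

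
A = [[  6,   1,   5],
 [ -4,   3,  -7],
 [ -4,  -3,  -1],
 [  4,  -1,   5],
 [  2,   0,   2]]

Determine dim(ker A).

1

Row reduce to echelon form.
R2 ← R2 + (2/3)·R1: [0, 11/3, -11/3]
R3 ← R3 + (2/3)·R1: [0, -7/3, 7/3]
R4 ← R4 − (2/3)·R1: [0, -5/3, 5/3]
R5 ← R5 − (1/3)·R1: [0, -1/3, 1/3]
R3 ← R3 + (7/11)·R2: [0, 0, 0]
R4 ← R4 + (5/11)·R2: [0, 0, 0]
R5 ← R5 + (1/11)·R2: [0, 0, 0]
2 nonzero rows, so rank(A) = 2.
A has 3 columns; by rank–nullity, nullity = 3 − 2 = 1.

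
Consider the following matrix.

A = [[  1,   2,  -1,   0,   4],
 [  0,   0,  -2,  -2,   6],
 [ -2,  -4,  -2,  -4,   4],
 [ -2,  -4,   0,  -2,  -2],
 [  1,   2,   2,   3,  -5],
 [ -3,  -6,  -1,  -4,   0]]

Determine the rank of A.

2

Row reduce to echelon form.
R3 ← R3 + (2)·R1: [0, 0, -4, -4, 12]
R4 ← R4 + (2)·R1: [0, 0, -2, -2, 6]
R5 ← R5 − R1: [0, 0, 3, 3, -9]
R6 ← R6 + (3)·R1: [0, 0, -4, -4, 12]
R3 ← R3 − (2)·R2: [0, 0, 0, 0, 0]
R4 ← R4 − R2: [0, 0, 0, 0, 0]
R5 ← R5 + (3/2)·R2: [0, 0, 0, 0, 0]
R6 ← R6 − (2)·R2: [0, 0, 0, 0, 0]
Echelon form has 2 nonzero rows, so rank(A) = 2.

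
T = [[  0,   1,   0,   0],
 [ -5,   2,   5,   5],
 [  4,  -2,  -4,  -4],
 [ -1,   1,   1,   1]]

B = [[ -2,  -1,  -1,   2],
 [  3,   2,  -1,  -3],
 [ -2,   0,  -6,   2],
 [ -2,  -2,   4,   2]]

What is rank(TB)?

First compute TB:
[[  3,   2,  -1,  -3],
 [ -4,  -1,  -7,   4],
 [  2,   0,   6,  -2],
 [  1,   1,  -2,  -1]]
Now row reduce the product.
R2 ← R2 + (4/3)·R1: [0, 5/3, -25/3, 0]
R3 ← R3 − (2/3)·R1: [0, -4/3, 20/3, 0]
R4 ← R4 − (1/3)·R1: [0, 1/3, -5/3, 0]
R3 ← R3 + (4/5)·R2: [0, 0, 0, 0]
R4 ← R4 − (1/5)·R2: [0, 0, 0, 0]
2 nonzero rows, so rank(TB) = 2.

2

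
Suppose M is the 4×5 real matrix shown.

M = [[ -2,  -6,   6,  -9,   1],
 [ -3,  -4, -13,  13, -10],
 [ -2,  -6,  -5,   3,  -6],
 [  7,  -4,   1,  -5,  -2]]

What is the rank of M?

Row reduce to echelon form.
R2 ← R2 − (3/2)·R1: [0, 5, -22, 53/2, -23/2]
R3 ← R3 − R1: [0, 0, -11, 12, -7]
R4 ← R4 + (7/2)·R1: [0, -25, 22, -73/2, 3/2]
R4 ← R4 + (5)·R2: [0, 0, -88, 96, -56]
R4 ← R4 − (8)·R3: [0, 0, 0, 0, 0]
Echelon form has 3 nonzero rows, so rank(M) = 3.

3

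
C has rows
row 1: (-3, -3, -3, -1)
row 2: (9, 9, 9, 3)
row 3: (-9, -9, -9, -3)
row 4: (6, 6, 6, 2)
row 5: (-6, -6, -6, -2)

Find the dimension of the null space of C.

Row reduce to echelon form.
R2 ← R2 + (3)·R1: [0, 0, 0, 0]
R3 ← R3 − (3)·R1: [0, 0, 0, 0]
R4 ← R4 + (2)·R1: [0, 0, 0, 0]
R5 ← R5 − (2)·R1: [0, 0, 0, 0]
1 nonzero row, so rank(C) = 1.
C has 4 columns; by rank–nullity, nullity = 4 − 1 = 3.

3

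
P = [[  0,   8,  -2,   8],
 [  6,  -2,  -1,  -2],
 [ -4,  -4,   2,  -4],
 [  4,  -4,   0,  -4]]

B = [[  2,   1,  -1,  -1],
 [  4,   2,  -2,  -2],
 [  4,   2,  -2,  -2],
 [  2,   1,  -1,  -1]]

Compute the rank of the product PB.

First compute PB:
[[ 40,  20, -20, -20],
 [ -4,  -2,   2,   2],
 [-24, -12,  12,  12],
 [-16,  -8,   8,   8]]
Now row reduce the product.
R2 ← R2 + (1/10)·R1: [0, 0, 0, 0]
R3 ← R3 + (3/5)·R1: [0, 0, 0, 0]
R4 ← R4 + (2/5)·R1: [0, 0, 0, 0]
1 nonzero row, so rank(PB) = 1.

1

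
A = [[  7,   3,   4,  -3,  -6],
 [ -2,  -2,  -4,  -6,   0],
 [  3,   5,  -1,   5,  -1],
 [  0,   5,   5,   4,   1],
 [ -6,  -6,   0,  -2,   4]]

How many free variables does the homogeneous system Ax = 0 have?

Row reduce to echelon form.
R2 ← R2 + (2/7)·R1: [0, -8/7, -20/7, -48/7, -12/7]
R3 ← R3 − (3/7)·R1: [0, 26/7, -19/7, 44/7, 11/7]
R5 ← R5 + (6/7)·R1: [0, -24/7, 24/7, -32/7, -8/7]
R3 ← R3 + (13/4)·R2: [0, 0, -12, -16, -4]
R4 ← R4 + (35/8)·R2: [0, 0, -15/2, -26, -13/2]
R5 ← R5 − (3)·R2: [0, 0, 12, 16, 4]
R4 ← R4 − (5/8)·R3: [0, 0, 0, -16, -4]
R5 ← R5 + R3: [0, 0, 0, 0, 0]
4 nonzero rows, so rank(A) = 4.
A has 5 columns; by rank–nullity, nullity = 5 − 4 = 1.

1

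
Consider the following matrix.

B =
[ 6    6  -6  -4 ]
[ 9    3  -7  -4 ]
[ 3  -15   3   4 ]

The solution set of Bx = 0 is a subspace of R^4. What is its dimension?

2

Row reduce to echelon form.
R2 ← R2 − (3/2)·R1: [0, -6, 2, 2]
R3 ← R3 − (1/2)·R1: [0, -18, 6, 6]
R3 ← R3 − (3)·R2: [0, 0, 0, 0]
2 nonzero rows, so rank(B) = 2.
B has 4 columns; by rank–nullity, nullity = 4 − 2 = 2.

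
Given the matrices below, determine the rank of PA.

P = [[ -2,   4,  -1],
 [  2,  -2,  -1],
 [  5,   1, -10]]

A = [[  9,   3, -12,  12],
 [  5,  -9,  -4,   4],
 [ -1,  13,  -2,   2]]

2

First compute PA:
[[  3, -55,  10, -10],
 [  9,  11, -14,  14],
 [ 60, -124, -44,  44]]
Now row reduce the product.
R2 ← R2 − (3)·R1: [0, 176, -44, 44]
R3 ← R3 − (20)·R1: [0, 976, -244, 244]
R3 ← R3 − (61/11)·R2: [0, 0, 0, 0]
2 nonzero rows, so rank(PA) = 2.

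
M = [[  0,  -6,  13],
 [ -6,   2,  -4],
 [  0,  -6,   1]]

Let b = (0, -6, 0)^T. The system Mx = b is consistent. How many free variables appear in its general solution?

Row reduce the augmented matrix [M | b].
Swap R1 ↔ R2
R3 ← R3 − R2: [0, 0, -12, 0]
The echelon form has 3 nonzero rows, and every pivot lies in the first 3 columns, so rank(M) = rank([M|b]) = 3.
The system is consistent.
Free variables = (unknowns) − (rank) = 3 − 3 = 0.

0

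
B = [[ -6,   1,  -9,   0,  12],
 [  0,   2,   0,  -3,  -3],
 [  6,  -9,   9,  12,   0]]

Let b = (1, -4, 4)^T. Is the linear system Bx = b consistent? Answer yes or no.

Row reduce the augmented matrix [B | b].
R3 ← R3 + R1: [0, -8, 0, 12, 12, 5]
R3 ← R3 + (4)·R2: [0, 0, 0, 0, 0, -11]
The echelon form has 3 nonzero rows; the last pivot sits in the augmented column, so rank(B) = 2 but rank([B|b]) = 3.
Since the ranks differ, the system is inconsistent.

no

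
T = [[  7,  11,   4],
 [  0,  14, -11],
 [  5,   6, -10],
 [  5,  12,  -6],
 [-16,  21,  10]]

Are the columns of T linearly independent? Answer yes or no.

Row reduce T to echelon form.
R3 ← R3 − (5/7)·R1: [0, -13/7, -90/7]
R4 ← R4 − (5/7)·R1: [0, 29/7, -62/7]
R5 ← R5 + (16/7)·R1: [0, 323/7, 134/7]
R3 ← R3 + (13/98)·R2: [0, 0, -1403/98]
R4 ← R4 − (29/98)·R2: [0, 0, -549/98]
R5 ← R5 − (323/98)·R2: [0, 0, 5429/98]
R4 ← R4 − (9/23)·R3: [0, 0, 0]
R5 ← R5 + (89/23)·R3: [0, 0, 0]
3 pivots among 3 columns.
Every column is a pivot column, so the columns are linearly independent.

yes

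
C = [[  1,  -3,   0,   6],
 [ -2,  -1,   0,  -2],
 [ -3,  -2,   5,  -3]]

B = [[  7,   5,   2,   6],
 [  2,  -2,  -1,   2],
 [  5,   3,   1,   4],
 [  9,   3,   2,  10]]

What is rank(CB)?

3

First compute CB:
[[ 55,  29,  17,  60],
 [-34, -14,  -7, -34],
 [-27,  -5,  -5, -32]]
Now row reduce the product.
R2 ← R2 + (34/55)·R1: [0, 216/55, 193/55, 34/11]
R3 ← R3 + (27/55)·R1: [0, 508/55, 184/55, -28/11]
R3 ← R3 − (127/54)·R2: [0, 0, -265/54, -265/27]
3 nonzero rows, so rank(CB) = 3.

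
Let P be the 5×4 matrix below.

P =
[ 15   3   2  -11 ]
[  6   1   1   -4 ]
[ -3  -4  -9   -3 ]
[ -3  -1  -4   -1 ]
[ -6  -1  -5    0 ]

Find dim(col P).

3

Row reduce to echelon form.
R2 ← R2 − (2/5)·R1: [0, -1/5, 1/5, 2/5]
R3 ← R3 + (1/5)·R1: [0, -17/5, -43/5, -26/5]
R4 ← R4 + (1/5)·R1: [0, -2/5, -18/5, -16/5]
R5 ← R5 + (2/5)·R1: [0, 1/5, -21/5, -22/5]
R3 ← R3 − (17)·R2: [0, 0, -12, -12]
R4 ← R4 − (2)·R2: [0, 0, -4, -4]
R5 ← R5 + R2: [0, 0, -4, -4]
R4 ← R4 − (1/3)·R3: [0, 0, 0, 0]
R5 ← R5 − (1/3)·R3: [0, 0, 0, 0]
Echelon form has 3 nonzero rows, so rank(P) = 3.
The column space has dimension equal to the rank: 3.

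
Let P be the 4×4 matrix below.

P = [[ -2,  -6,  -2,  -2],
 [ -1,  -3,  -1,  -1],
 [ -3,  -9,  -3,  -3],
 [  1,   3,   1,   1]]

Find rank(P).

1

Row reduce to echelon form.
R2 ← R2 − (1/2)·R1: [0, 0, 0, 0]
R3 ← R3 − (3/2)·R1: [0, 0, 0, 0]
R4 ← R4 + (1/2)·R1: [0, 0, 0, 0]
Echelon form has 1 nonzero row, so rank(P) = 1.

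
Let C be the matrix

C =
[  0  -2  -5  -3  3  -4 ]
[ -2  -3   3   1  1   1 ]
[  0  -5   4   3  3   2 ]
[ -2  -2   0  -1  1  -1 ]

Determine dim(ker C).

Row reduce to echelon form.
Swap R1 ↔ R2
R4 ← R4 − R1: [0, 1, -3, -2, 0, -2]
R3 ← R3 − (5/2)·R2: [0, 0, 33/2, 21/2, -9/2, 12]
R4 ← R4 + (1/2)·R2: [0, 0, -11/2, -7/2, 3/2, -4]
R4 ← R4 + (1/3)·R3: [0, 0, 0, 0, 0, 0]
3 nonzero rows, so rank(C) = 3.
C has 6 columns; by rank–nullity, nullity = 6 − 3 = 3.

3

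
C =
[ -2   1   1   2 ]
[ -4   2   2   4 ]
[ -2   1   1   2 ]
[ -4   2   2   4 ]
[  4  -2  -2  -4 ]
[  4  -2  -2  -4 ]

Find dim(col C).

Row reduce to echelon form.
R2 ← R2 − (2)·R1: [0, 0, 0, 0]
R3 ← R3 − R1: [0, 0, 0, 0]
R4 ← R4 − (2)·R1: [0, 0, 0, 0]
R5 ← R5 + (2)·R1: [0, 0, 0, 0]
R6 ← R6 + (2)·R1: [0, 0, 0, 0]
Echelon form has 1 nonzero row, so rank(C) = 1.
The column space has dimension equal to the rank: 1.

1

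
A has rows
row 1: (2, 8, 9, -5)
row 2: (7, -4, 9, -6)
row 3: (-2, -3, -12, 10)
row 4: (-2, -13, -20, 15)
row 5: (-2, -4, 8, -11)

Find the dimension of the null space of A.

0

Row reduce to echelon form.
R2 ← R2 − (7/2)·R1: [0, -32, -45/2, 23/2]
R3 ← R3 + R1: [0, 5, -3, 5]
R4 ← R4 + R1: [0, -5, -11, 10]
R5 ← R5 + R1: [0, 4, 17, -16]
R3 ← R3 + (5/32)·R2: [0, 0, -417/64, 435/64]
R4 ← R4 − (5/32)·R2: [0, 0, -479/64, 525/64]
R5 ← R5 + (1/8)·R2: [0, 0, 227/16, -233/16]
R4 ← R4 − (479/417)·R3: [0, 0, 0, 55/139]
R5 ← R5 + (908/417)·R3: [0, 0, 0, 33/139]
R5 ← R5 − (3/5)·R4: [0, 0, 0, 0]
4 nonzero rows, so rank(A) = 4.
A has 4 columns; by rank–nullity, nullity = 4 − 4 = 0.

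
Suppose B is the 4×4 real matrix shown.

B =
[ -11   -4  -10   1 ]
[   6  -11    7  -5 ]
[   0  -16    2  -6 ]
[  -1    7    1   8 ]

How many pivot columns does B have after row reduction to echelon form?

4

Row reduce to echelon form.
R2 ← R2 + (6/11)·R1: [0, -145/11, 17/11, -49/11]
R4 ← R4 − (1/11)·R1: [0, 81/11, 21/11, 87/11]
R3 ← R3 − (176/145)·R2: [0, 0, 18/145, -86/145]
R4 ← R4 + (81/145)·R2: [0, 0, 402/145, 786/145]
R4 ← R4 − (67/3)·R3: [0, 0, 0, 56/3]
Echelon form has 4 nonzero rows, so rank(B) = 4.
Each nonzero row contributes one pivot column: 4 pivot columns.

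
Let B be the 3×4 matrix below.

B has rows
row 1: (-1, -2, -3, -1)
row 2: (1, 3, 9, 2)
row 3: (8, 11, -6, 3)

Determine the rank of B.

2

Row reduce to echelon form.
R2 ← R2 + R1: [0, 1, 6, 1]
R3 ← R3 + (8)·R1: [0, -5, -30, -5]
R3 ← R3 + (5)·R2: [0, 0, 0, 0]
Echelon form has 2 nonzero rows, so rank(B) = 2.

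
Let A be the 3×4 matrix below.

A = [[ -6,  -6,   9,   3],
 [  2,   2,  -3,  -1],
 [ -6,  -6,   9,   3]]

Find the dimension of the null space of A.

Row reduce to echelon form.
R2 ← R2 + (1/3)·R1: [0, 0, 0, 0]
R3 ← R3 − R1: [0, 0, 0, 0]
1 nonzero row, so rank(A) = 1.
A has 4 columns; by rank–nullity, nullity = 4 − 1 = 3.

3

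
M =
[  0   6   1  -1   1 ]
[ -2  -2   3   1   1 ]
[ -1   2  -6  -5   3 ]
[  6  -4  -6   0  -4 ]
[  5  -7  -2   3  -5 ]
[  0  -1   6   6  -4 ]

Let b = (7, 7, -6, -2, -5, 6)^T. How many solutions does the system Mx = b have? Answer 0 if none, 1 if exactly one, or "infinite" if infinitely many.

Row reduce the augmented matrix [M | b].
Swap R1 ↔ R2
R3 ← R3 − (1/2)·R1: [0, 3, -15/2, -11/2, 5/2, -19/2]
R4 ← R4 + (3)·R1: [0, -10, 3, 3, -1, 19]
R5 ← R5 + (5/2)·R1: [0, -12, 11/2, 11/2, -5/2, 25/2]
R3 ← R3 − (1/2)·R2: [0, 0, -8, -5, 2, -13]
R4 ← R4 + (5/3)·R2: [0, 0, 14/3, 4/3, 2/3, 92/3]
R5 ← R5 + (2)·R2: [0, 0, 15/2, 7/2, -1/2, 53/2]
R6 ← R6 + (1/6)·R2: [0, 0, 37/6, 35/6, -23/6, 43/6]
R4 ← R4 + (7/12)·R3: [0, 0, 0, -19/12, 11/6, 277/12]
R5 ← R5 + (15/16)·R3: [0, 0, 0, -19/16, 11/8, 229/16]
R6 ← R6 + (37/48)·R3: [0, 0, 0, 95/48, -55/24, -137/48]
R5 ← R5 − (3/4)·R4: [0, 0, 0, 0, 0, -3]
R6 ← R6 + (5/4)·R4: [0, 0, 0, 0, 0, 26]
R6 ← R6 + (26/3)·R5: [0, 0, 0, 0, 0, 0]
The echelon form has 5 nonzero rows; the last pivot sits in the augmented column, so rank(M) = 4 but rank([M|b]) = 5.
Since the ranks differ, the system is inconsistent.
It has no solutions.

0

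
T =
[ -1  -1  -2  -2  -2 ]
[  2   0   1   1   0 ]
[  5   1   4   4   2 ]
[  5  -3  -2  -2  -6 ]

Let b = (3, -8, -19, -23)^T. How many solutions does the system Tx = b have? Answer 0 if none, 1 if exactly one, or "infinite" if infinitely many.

infinite

Row reduce the augmented matrix [T | b].
R2 ← R2 + (2)·R1: [0, -2, -3, -3, -4, -2]
R3 ← R3 + (5)·R1: [0, -4, -6, -6, -8, -4]
R4 ← R4 + (5)·R1: [0, -8, -12, -12, -16, -8]
R3 ← R3 − (2)·R2: [0, 0, 0, 0, 0, 0]
R4 ← R4 − (4)·R2: [0, 0, 0, 0, 0, 0]
The echelon form has 2 nonzero rows, and every pivot lies in the first 5 columns, so rank(T) = rank([T|b]) = 2.
The system is consistent.
rank = 2 < 5 unknowns, so there are infinitely many solutions.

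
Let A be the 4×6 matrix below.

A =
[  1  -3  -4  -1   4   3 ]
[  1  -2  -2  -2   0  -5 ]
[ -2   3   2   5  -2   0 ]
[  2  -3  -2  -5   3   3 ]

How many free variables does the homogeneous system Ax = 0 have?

Row reduce to echelon form.
R2 ← R2 − R1: [0, 1, 2, -1, -4, -8]
R3 ← R3 + (2)·R1: [0, -3, -6, 3, 6, 6]
R4 ← R4 − (2)·R1: [0, 3, 6, -3, -5, -3]
R3 ← R3 + (3)·R2: [0, 0, 0, 0, -6, -18]
R4 ← R4 − (3)·R2: [0, 0, 0, 0, 7, 21]
R4 ← R4 + (7/6)·R3: [0, 0, 0, 0, 0, 0]
3 nonzero rows, so rank(A) = 3.
A has 6 columns; by rank–nullity, nullity = 6 − 3 = 3.

3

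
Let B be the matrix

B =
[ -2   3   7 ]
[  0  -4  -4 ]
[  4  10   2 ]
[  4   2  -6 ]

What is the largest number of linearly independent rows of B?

2

Row reduce to echelon form.
R3 ← R3 + (2)·R1: [0, 16, 16]
R4 ← R4 + (2)·R1: [0, 8, 8]
R3 ← R3 + (4)·R2: [0, 0, 0]
R4 ← R4 + (2)·R2: [0, 0, 0]
Echelon form has 2 nonzero rows, so rank(B) = 2.
The rank gives the maximum number of linearly independent rows: 2.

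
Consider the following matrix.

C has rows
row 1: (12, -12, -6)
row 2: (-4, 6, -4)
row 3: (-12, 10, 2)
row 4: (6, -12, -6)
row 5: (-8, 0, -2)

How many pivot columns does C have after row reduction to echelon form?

3

Row reduce to echelon form.
R2 ← R2 + (1/3)·R1: [0, 2, -6]
R3 ← R3 + R1: [0, -2, -4]
R4 ← R4 − (1/2)·R1: [0, -6, -3]
R5 ← R5 + (2/3)·R1: [0, -8, -6]
R3 ← R3 + R2: [0, 0, -10]
R4 ← R4 + (3)·R2: [0, 0, -21]
R5 ← R5 + (4)·R2: [0, 0, -30]
R4 ← R4 − (21/10)·R3: [0, 0, 0]
R5 ← R5 − (3)·R3: [0, 0, 0]
Echelon form has 3 nonzero rows, so rank(C) = 3.
Each nonzero row contributes one pivot column: 3 pivot columns.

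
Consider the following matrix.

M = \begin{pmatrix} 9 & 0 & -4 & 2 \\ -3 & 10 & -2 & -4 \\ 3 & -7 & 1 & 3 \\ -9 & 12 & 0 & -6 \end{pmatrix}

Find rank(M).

Row reduce to echelon form.
R2 ← R2 + (1/3)·R1: [0, 10, -10/3, -10/3]
R3 ← R3 − (1/3)·R1: [0, -7, 7/3, 7/3]
R4 ← R4 + R1: [0, 12, -4, -4]
R3 ← R3 + (7/10)·R2: [0, 0, 0, 0]
R4 ← R4 − (6/5)·R2: [0, 0, 0, 0]
Echelon form has 2 nonzero rows, so rank(M) = 2.

2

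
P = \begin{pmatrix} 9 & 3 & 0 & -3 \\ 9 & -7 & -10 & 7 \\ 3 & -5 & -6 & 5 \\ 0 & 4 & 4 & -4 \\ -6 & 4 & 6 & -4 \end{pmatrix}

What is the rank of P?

Row reduce to echelon form.
R2 ← R2 − R1: [0, -10, -10, 10]
R3 ← R3 − (1/3)·R1: [0, -6, -6, 6]
R5 ← R5 + (2/3)·R1: [0, 6, 6, -6]
R3 ← R3 − (3/5)·R2: [0, 0, 0, 0]
R4 ← R4 + (2/5)·R2: [0, 0, 0, 0]
R5 ← R5 + (3/5)·R2: [0, 0, 0, 0]
Echelon form has 2 nonzero rows, so rank(P) = 2.

2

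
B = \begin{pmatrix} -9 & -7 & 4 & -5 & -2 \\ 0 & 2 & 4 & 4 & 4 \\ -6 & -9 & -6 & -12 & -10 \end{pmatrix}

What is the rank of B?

Row reduce to echelon form.
R3 ← R3 − (2/3)·R1: [0, -13/3, -26/3, -26/3, -26/3]
R3 ← R3 + (13/6)·R2: [0, 0, 0, 0, 0]
Echelon form has 2 nonzero rows, so rank(B) = 2.

2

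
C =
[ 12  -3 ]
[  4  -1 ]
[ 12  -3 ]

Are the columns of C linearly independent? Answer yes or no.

no

Row reduce C to echelon form.
R2 ← R2 − (1/3)·R1: [0, 0]
R3 ← R3 − R1: [0, 0]
1 pivot among 2 columns.
Only 1 < 2 pivot columns, so the columns are linearly dependent.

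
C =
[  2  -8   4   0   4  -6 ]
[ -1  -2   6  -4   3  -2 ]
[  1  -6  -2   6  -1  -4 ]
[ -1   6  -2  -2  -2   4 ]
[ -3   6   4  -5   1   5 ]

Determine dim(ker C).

2

Row reduce to echelon form.
R2 ← R2 + (1/2)·R1: [0, -6, 8, -4, 5, -5]
R3 ← R3 − (1/2)·R1: [0, -2, -4, 6, -3, -1]
R4 ← R4 + (1/2)·R1: [0, 2, 0, -2, 0, 1]
R5 ← R5 + (3/2)·R1: [0, -6, 10, -5, 7, -4]
R3 ← R3 − (1/3)·R2: [0, 0, -20/3, 22/3, -14/3, 2/3]
R4 ← R4 + (1/3)·R2: [0, 0, 8/3, -10/3, 5/3, -2/3]
R5 ← R5 − R2: [0, 0, 2, -1, 2, 1]
R4 ← R4 + (2/5)·R3: [0, 0, 0, -2/5, -1/5, -2/5]
R5 ← R5 + (3/10)·R3: [0, 0, 0, 6/5, 3/5, 6/5]
R5 ← R5 + (3)·R4: [0, 0, 0, 0, 0, 0]
4 nonzero rows, so rank(C) = 4.
C has 6 columns; by rank–nullity, nullity = 6 − 4 = 2.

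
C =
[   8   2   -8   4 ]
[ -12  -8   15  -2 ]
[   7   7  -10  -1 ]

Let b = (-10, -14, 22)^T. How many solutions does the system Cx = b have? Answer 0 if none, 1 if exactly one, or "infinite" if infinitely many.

infinite

Row reduce the augmented matrix [C | b].
R2 ← R2 + (3/2)·R1: [0, -5, 3, 4, -29]
R3 ← R3 − (7/8)·R1: [0, 21/4, -3, -9/2, 123/4]
R3 ← R3 + (21/20)·R2: [0, 0, 3/20, -3/10, 3/10]
The echelon form has 3 nonzero rows, and every pivot lies in the first 4 columns, so rank(C) = rank([C|b]) = 3.
The system is consistent.
rank = 3 < 4 unknowns, so there are infinitely many solutions.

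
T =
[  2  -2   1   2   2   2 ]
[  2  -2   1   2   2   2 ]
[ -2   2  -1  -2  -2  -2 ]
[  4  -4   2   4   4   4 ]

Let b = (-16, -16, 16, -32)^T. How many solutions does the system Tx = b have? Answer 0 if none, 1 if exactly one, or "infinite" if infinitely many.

Row reduce the augmented matrix [T | b].
R2 ← R2 − R1: [0, 0, 0, 0, 0, 0, 0]
R3 ← R3 + R1: [0, 0, 0, 0, 0, 0, 0]
R4 ← R4 − (2)·R1: [0, 0, 0, 0, 0, 0, 0]
The echelon form has 1 nonzero rows, and every pivot lies in the first 6 columns, so rank(T) = rank([T|b]) = 1.
The system is consistent.
rank = 1 < 6 unknowns, so there are infinitely many solutions.

infinite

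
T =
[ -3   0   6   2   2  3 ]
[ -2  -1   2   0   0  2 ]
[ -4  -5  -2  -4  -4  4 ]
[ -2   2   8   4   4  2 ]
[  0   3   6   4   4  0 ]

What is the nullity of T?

4

Row reduce to echelon form.
R2 ← R2 − (2/3)·R1: [0, -1, -2, -4/3, -4/3, 0]
R3 ← R3 − (4/3)·R1: [0, -5, -10, -20/3, -20/3, 0]
R4 ← R4 − (2/3)·R1: [0, 2, 4, 8/3, 8/3, 0]
R3 ← R3 − (5)·R2: [0, 0, 0, 0, 0, 0]
R4 ← R4 + (2)·R2: [0, 0, 0, 0, 0, 0]
R5 ← R5 + (3)·R2: [0, 0, 0, 0, 0, 0]
2 nonzero rows, so rank(T) = 2.
T has 6 columns; by rank–nullity, nullity = 6 − 2 = 4.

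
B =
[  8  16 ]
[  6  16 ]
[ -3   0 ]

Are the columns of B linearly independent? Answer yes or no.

Row reduce B to echelon form.
R2 ← R2 − (3/4)·R1: [0, 4]
R3 ← R3 + (3/8)·R1: [0, 6]
R3 ← R3 − (3/2)·R2: [0, 0]
2 pivots among 2 columns.
Every column is a pivot column, so the columns are linearly independent.

yes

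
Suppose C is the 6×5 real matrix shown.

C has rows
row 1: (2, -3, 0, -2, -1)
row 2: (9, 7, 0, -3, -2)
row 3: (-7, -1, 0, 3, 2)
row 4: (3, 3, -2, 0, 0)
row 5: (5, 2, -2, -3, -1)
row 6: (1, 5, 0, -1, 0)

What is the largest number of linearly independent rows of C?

Row reduce to echelon form.
R2 ← R2 − (9/2)·R1: [0, 41/2, 0, 6, 5/2]
R3 ← R3 + (7/2)·R1: [0, -23/2, 0, -4, -3/2]
R4 ← R4 − (3/2)·R1: [0, 15/2, -2, 3, 3/2]
R5 ← R5 − (5/2)·R1: [0, 19/2, -2, 2, 3/2]
R6 ← R6 − (1/2)·R1: [0, 13/2, 0, 0, 1/2]
R3 ← R3 + (23/41)·R2: [0, 0, 0, -26/41, -4/41]
R4 ← R4 − (15/41)·R2: [0, 0, -2, 33/41, 24/41]
R5 ← R5 − (19/41)·R2: [0, 0, -2, -32/41, 14/41]
R6 ← R6 − (13/41)·R2: [0, 0, 0, -78/41, -12/41]
Swap R3 ↔ R4
R5 ← R5 − R3: [0, 0, 0, -65/41, -10/41]
R5 ← R5 − (5/2)·R4: [0, 0, 0, 0, 0]
R6 ← R6 − (3)·R4: [0, 0, 0, 0, 0]
Echelon form has 4 nonzero rows, so rank(C) = 4.
The rank gives the maximum number of linearly independent rows: 4.

4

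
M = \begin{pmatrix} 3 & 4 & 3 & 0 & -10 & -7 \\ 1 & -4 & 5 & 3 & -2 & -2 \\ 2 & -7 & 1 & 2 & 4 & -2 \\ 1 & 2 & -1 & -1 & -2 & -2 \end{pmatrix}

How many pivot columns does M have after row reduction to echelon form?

3

Row reduce to echelon form.
R2 ← R2 − (1/3)·R1: [0, -16/3, 4, 3, 4/3, 1/3]
R3 ← R3 − (2/3)·R1: [0, -29/3, -1, 2, 32/3, 8/3]
R4 ← R4 − (1/3)·R1: [0, 2/3, -2, -1, 4/3, 1/3]
R3 ← R3 − (29/16)·R2: [0, 0, -33/4, -55/16, 33/4, 33/16]
R4 ← R4 + (1/8)·R2: [0, 0, -3/2, -5/8, 3/2, 3/8]
R4 ← R4 − (2/11)·R3: [0, 0, 0, 0, 0, 0]
Echelon form has 3 nonzero rows, so rank(M) = 3.
Each nonzero row contributes one pivot column: 3 pivot columns.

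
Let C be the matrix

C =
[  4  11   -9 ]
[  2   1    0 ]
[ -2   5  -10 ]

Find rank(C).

3

Row reduce to echelon form.
R2 ← R2 − (1/2)·R1: [0, -9/2, 9/2]
R3 ← R3 + (1/2)·R1: [0, 21/2, -29/2]
R3 ← R3 + (7/3)·R2: [0, 0, -4]
Echelon form has 3 nonzero rows, so rank(C) = 3.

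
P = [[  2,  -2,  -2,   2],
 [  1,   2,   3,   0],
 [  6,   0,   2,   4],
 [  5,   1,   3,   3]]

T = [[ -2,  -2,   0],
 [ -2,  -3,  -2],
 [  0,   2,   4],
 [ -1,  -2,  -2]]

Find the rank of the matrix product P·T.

First compute PT:
[[ -2,  -6,  -8],
 [ -6,  -2,   8],
 [-16, -16,   0],
 [-15, -13,   4]]
Now row reduce the product.
R2 ← R2 − (3)·R1: [0, 16, 32]
R3 ← R3 − (8)·R1: [0, 32, 64]
R4 ← R4 − (15/2)·R1: [0, 32, 64]
R3 ← R3 − (2)·R2: [0, 0, 0]
R4 ← R4 − (2)·R2: [0, 0, 0]
2 nonzero rows, so rank(PT) = 2.

2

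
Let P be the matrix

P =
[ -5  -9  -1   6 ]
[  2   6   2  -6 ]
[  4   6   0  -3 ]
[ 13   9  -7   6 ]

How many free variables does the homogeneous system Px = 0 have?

Row reduce to echelon form.
R2 ← R2 + (2/5)·R1: [0, 12/5, 8/5, -18/5]
R3 ← R3 + (4/5)·R1: [0, -6/5, -4/5, 9/5]
R4 ← R4 + (13/5)·R1: [0, -72/5, -48/5, 108/5]
R3 ← R3 + (1/2)·R2: [0, 0, 0, 0]
R4 ← R4 + (6)·R2: [0, 0, 0, 0]
2 nonzero rows, so rank(P) = 2.
P has 4 columns; by rank–nullity, nullity = 4 − 2 = 2.

2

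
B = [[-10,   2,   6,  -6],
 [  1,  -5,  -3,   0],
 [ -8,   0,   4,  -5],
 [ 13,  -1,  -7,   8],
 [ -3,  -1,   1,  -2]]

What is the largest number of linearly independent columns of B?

Row reduce to echelon form.
R2 ← R2 + (1/10)·R1: [0, -24/5, -12/5, -3/5]
R3 ← R3 − (4/5)·R1: [0, -8/5, -4/5, -1/5]
R4 ← R4 + (13/10)·R1: [0, 8/5, 4/5, 1/5]
R5 ← R5 − (3/10)·R1: [0, -8/5, -4/5, -1/5]
R3 ← R3 − (1/3)·R2: [0, 0, 0, 0]
R4 ← R4 + (1/3)·R2: [0, 0, 0, 0]
R5 ← R5 − (1/3)·R2: [0, 0, 0, 0]
Echelon form has 2 nonzero rows, so rank(B) = 2.
The rank gives the maximum number of linearly independent columns: 2.

2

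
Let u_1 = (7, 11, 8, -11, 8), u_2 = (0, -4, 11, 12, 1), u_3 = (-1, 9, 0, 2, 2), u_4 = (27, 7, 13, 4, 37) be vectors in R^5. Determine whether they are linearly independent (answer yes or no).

yes

Form the matrix with these vectors as rows and row reduce.
R3 ← R3 + (1/7)·R1: [0, 74/7, 8/7, 3/7, 22/7]
R4 ← R4 − (27/7)·R1: [0, -248/7, -125/7, 325/7, 43/7]
R3 ← R3 + (37/14)·R2: [0, 0, 423/14, 225/7, 81/14]
R4 ← R4 − (62/7)·R2: [0, 0, -807/7, -419/7, -19/7]
R4 ← R4 + (538/141)·R3: [0, 0, 0, 2951/47, 910/47]
4 nonzero rows, so the 4 vectors span a space of dimension 4.
Since 4 = 4, the vectors are linearly independent.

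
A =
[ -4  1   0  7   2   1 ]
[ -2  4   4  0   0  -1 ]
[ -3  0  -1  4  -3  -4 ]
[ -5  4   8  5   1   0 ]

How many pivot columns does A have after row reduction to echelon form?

4

Row reduce to echelon form.
R2 ← R2 − (1/2)·R1: [0, 7/2, 4, -7/2, -1, -3/2]
R3 ← R3 − (3/4)·R1: [0, -3/4, -1, -5/4, -9/2, -19/4]
R4 ← R4 − (5/4)·R1: [0, 11/4, 8, -15/4, -3/2, -5/4]
R3 ← R3 + (3/14)·R2: [0, 0, -1/7, -2, -33/7, -71/14]
R4 ← R4 − (11/14)·R2: [0, 0, 34/7, -1, -5/7, -1/14]
R4 ← R4 + (34)·R3: [0, 0, 0, -69, -161, -345/2]
Echelon form has 4 nonzero rows, so rank(A) = 4.
Each nonzero row contributes one pivot column: 4 pivot columns.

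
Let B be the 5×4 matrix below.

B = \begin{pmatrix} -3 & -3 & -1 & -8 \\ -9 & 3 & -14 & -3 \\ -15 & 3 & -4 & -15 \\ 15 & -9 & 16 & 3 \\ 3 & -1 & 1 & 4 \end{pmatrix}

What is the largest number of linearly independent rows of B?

4

Row reduce to echelon form.
R2 ← R2 − (3)·R1: [0, 12, -11, 21]
R3 ← R3 − (5)·R1: [0, 18, 1, 25]
R4 ← R4 + (5)·R1: [0, -24, 11, -37]
R5 ← R5 + R1: [0, -4, 0, -4]
R3 ← R3 − (3/2)·R2: [0, 0, 35/2, -13/2]
R4 ← R4 + (2)·R2: [0, 0, -11, 5]
R5 ← R5 + (1/3)·R2: [0, 0, -11/3, 3]
R4 ← R4 + (22/35)·R3: [0, 0, 0, 32/35]
R5 ← R5 + (22/105)·R3: [0, 0, 0, 172/105]
R5 ← R5 − (43/24)·R4: [0, 0, 0, 0]
Echelon form has 4 nonzero rows, so rank(B) = 4.
The rank gives the maximum number of linearly independent rows: 4.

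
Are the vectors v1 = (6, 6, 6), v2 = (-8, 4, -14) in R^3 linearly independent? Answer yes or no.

yes

Form the matrix with these vectors as rows and row reduce.
R2 ← R2 + (4/3)·R1: [0, 12, -6]
2 nonzero rows, so the 2 vectors span a space of dimension 2.
Since 2 = 2, the vectors are linearly independent.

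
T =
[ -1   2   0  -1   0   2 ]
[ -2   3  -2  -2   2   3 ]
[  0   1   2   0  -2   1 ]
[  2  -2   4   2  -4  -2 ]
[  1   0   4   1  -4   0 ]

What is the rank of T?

2

Row reduce to echelon form.
R2 ← R2 − (2)·R1: [0, -1, -2, 0, 2, -1]
R4 ← R4 + (2)·R1: [0, 2, 4, 0, -4, 2]
R5 ← R5 + R1: [0, 2, 4, 0, -4, 2]
R3 ← R3 + R2: [0, 0, 0, 0, 0, 0]
R4 ← R4 + (2)·R2: [0, 0, 0, 0, 0, 0]
R5 ← R5 + (2)·R2: [0, 0, 0, 0, 0, 0]
Echelon form has 2 nonzero rows, so rank(T) = 2.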